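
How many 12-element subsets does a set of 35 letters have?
C(35,12) = 35!/(12!×23!) = 834451800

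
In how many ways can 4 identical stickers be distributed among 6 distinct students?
C(4+6-1, 6-1) = C(9, 5) = 126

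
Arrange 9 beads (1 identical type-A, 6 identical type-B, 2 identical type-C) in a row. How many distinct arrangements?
9! / (1! × 6! × 2!) = 252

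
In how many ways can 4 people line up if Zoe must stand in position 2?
Fix one position: (4-1)! = 6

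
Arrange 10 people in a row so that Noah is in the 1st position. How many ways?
Fix one position: (10-1)! = 362880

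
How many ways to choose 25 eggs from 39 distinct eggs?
C(39,25) = 39!/(25!×14!) = 15084504396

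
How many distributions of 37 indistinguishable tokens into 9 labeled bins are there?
C(37+9-1, 9-1) = C(45, 8) = 215553195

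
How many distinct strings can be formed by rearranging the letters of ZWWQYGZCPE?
10! / (1! × 1! × 2! × 1! × 1! × 1! × 1! × 2!) = 907200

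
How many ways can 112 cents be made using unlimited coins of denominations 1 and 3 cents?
Coefficient of x^112 in 1/(1-x^1) · 1/(1-x^3). Use j coins of 3 for j = 0..⌊112/3⌋ = 37, the rest in 1s: 37 + 1 = 38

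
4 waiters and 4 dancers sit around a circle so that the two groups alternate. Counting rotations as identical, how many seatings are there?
Fix one of the waiters: (4-1)! ways for the remaining waiters, × 4! ways for the dancers = 6 × 24 = 144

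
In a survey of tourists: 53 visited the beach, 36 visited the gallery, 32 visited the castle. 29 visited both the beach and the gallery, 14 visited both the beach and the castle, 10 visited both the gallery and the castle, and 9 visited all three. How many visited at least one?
|A∪B∪C| = 53+36+32-29-14-10+9 = 77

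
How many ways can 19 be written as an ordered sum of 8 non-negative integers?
C(19+8-1, 8-1) = C(26, 7) = 657800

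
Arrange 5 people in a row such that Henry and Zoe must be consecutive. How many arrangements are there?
Treat the 2 as one block: (5-2+1)! × 2! = 24 × 2 = 48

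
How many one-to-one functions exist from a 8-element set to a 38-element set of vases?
P(38,8) = 38!/(38-8)! = 1971788797440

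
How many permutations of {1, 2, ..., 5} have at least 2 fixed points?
Exactly j fixed points: C(5,j)·!(5-j); sum over j ≥ 2 (derangement numbers via !m = (m-1)·(!(m-1) + !(m-2)): !0..!3 = 1, 0, 1, 2). Σ_{j=2}^{5} C(5,j)·!(5-j) = C(5,2)·!3 + C(5,3)·!2 + C(5,4)·!1 + C(5,5)·!0 = 10·2 + 10·1 + 5·0 + 1·1 = 31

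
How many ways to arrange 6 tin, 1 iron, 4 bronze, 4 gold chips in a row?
15! / (6! × 1! × 4! × 4!) = 3153150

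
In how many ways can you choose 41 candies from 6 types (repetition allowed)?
C(41+6-1, 6-1) = C(46, 5) = 1370754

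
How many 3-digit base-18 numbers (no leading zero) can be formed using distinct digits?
First digit: 17 choices (nonzero). Then descending: 17 × 17 × 16 = 4624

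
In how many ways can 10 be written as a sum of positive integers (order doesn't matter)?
Pentagonal recurrence p(n) = p(n-1) + p(n-2) - p(n-5) - p(n-7) + p(n-12) + p(n-15) - ... gives p(0..9) = 1, 1, 2, 3, 5, 7, 11, 15, 22, 30. p(10) = p(9) + p(8) - p(5) - p(3) = 30 + 22 - 7 - 3 = 42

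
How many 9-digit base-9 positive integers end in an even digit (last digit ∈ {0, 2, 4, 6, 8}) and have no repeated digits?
Last∈{0,2,4,6,8}. Last=0: 40320. Last nonzero: 4×7×P(7,7) = 141120. Total = 181440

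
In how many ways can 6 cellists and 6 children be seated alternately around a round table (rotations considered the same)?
Fix one of the cellists: (6-1)! ways for the remaining cellists, × 6! ways for the children = 120 × 720 = 86400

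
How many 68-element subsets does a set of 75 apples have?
C(75,68) = 75!/(68!×7!) = 1984829850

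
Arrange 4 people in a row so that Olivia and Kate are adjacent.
Treat as block: (4-1)! × 2! = 6 × 2 = 12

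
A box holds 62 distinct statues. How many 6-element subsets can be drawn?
C(62,6) = 62!/(6!×56!) = 61474519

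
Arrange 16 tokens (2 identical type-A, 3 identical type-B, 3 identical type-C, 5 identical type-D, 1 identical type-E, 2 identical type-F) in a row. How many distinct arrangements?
16! / (2! × 3! × 3! × 5! × 1! × 2!) = 1210809600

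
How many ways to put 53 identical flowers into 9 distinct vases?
C(53+9-1, 9-1) = C(61, 8) = 2944827765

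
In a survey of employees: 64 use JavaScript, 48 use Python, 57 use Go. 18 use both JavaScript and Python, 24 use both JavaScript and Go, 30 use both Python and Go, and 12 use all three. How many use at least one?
|A∪B∪C| = 64+48+57-18-24-30+12 = 109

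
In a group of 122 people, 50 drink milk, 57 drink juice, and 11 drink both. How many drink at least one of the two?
|A∪B| = |A| + |B| - |A∩B| = 50 + 57 - 11 = 96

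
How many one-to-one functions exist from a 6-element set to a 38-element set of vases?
P(38,6) = 38!/(38-6)! = 1987690320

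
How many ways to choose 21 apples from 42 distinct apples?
C(42,21) = 42!/(21!×21!) = 538257874440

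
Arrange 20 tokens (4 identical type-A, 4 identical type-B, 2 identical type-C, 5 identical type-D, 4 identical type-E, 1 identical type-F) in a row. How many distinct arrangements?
20! / (4! × 4! × 2! × 5! × 4! × 1!) = 733296564000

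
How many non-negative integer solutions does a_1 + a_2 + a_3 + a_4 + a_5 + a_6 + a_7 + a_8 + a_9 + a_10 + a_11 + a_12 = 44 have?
C(44+12-1, 12-1) = C(55, 11) = 119653565850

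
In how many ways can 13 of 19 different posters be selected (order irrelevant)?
C(19,13) = 19!/(13!×6!) = 27132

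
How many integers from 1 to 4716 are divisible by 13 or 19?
⌊4716/13⌋ + ⌊4716/19⌋ - ⌊4716/247⌋ = 362 + 248 - 19 = 591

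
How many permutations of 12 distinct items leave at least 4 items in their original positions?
Exactly j fixed points: C(12,j)·!(12-j); sum over j ≥ 4 (derangement numbers via !m = (m-1)·(!(m-1) + !(m-2)): !0..!8 = 1, 0, 1, 2, 9, 44, 265, 1854, 14833). Σ_{j=4}^{12} C(12,j)·!(12-j) = C(12,4)·!8 + C(12,5)·!7 + C(12,6)·!6 + C(12,7)·!5 + C(12,8)·!4 + C(12,9)·!3 + C(12,10)·!2 + C(12,11)·!1 + C(12,12)·!0 = 495·14833 + 792·1854 + 924·265 + 792·44 + 495·9 + 220·2 + 66·1 + 12·0 + 1·1 = 9095373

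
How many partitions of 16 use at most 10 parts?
By conjugation, equals partitions of 16 into parts ≤ 10. Let r_j(i) = number of partitions of i into parts ≤ j, for i = 0..16. r_1(i) = 1 for all i; r_j(i) = r_{j-1}(i) + r_j(i-j). Rows j = 2..10: ≤2: 1 1 2 2 3 3 4 4 5 5 6 6 7 7 8 8 9; ≤3: 1 1 2 3 4 5 7 8 10 12 14 16 19 21 24 27 30; ≤4: 1 1 2 3 5 6 9 11 15 18 23 27 34 39 47 54 64; ≤5: 1 1 2 3 5 7 10 13 18 23 30 37 47 57 70 84 101; ≤6: 1 1 2 3 5 7 11 14 20 26 35 44 58 71 90 110 136; ≤7: 1 1 2 3 5 7 11 15 21 28 38 49 65 82 105 131 164; ≤8: 1 1 2 3 5 7 11 15 22 29 40 52 70 89 116 146 186; ≤9: 1 1 2 3 5 7 11 15 22 30 41 54 73 94 123 157 201; ≤10: 1 1 2 3 5 7 11 15 22 30 42 55 75 97 128 164 212. r_10(16) = 212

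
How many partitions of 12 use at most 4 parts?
By conjugation, equals partitions of 12 into parts ≤ 4. Let r_j(i) = number of partitions of i into parts ≤ j, for i = 0..12. r_1(i) = 1 for all i; r_j(i) = r_{j-1}(i) + r_j(i-j). Rows j = 2..4: ≤2: 1 1 2 2 3 3 4 4 5 5 6 6 7; ≤3: 1 1 2 3 4 5 7 8 10 12 14 16 19; ≤4: 1 1 2 3 5 6 9 11 15 18 23 27 34. r_4(12) = 34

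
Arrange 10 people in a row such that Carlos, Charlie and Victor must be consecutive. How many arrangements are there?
Treat the 3 as one block: (10-3+1)! × 3! = 40320 × 6 = 241920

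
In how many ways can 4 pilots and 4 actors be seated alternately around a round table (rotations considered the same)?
Fix one of the pilots: (4-1)! ways for the remaining pilots, × 4! ways for the actors = 6 × 24 = 144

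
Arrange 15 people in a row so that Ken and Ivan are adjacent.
Treat as block: (15-1)! × 2! = 87178291200 × 2 = 174356582400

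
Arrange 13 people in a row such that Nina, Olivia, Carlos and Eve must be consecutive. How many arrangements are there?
Treat the 4 as one block: (13-4+1)! × 4! = 3628800 × 24 = 87091200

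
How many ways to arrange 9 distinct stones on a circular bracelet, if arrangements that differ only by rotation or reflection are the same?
(9-1)!/2 = 40320/2 = 20160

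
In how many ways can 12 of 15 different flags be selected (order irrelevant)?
C(15,12) = 15!/(12!×3!) = 455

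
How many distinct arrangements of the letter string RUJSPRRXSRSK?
12! / (4! × 3! × 1! × 1! × 1! × 1! × 1!) = 3326400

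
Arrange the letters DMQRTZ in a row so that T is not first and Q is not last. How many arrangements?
By inclusion-exclusion: 6! - 2×(6-1)! + (6-2)! = 720 - 240 + 24 = 504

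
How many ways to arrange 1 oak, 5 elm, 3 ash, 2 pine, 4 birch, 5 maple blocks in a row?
20! / (1! × 5! × 3! × 2! × 4! × 5!) = 586637251200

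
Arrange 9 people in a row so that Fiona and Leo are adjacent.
Treat as block: (9-1)! × 2! = 40320 × 2 = 80640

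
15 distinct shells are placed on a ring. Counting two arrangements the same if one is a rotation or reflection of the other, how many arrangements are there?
(15-1)!/2 = 87178291200/2 = 43589145600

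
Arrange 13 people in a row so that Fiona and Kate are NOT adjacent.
Total - adjacent = 13! - (13-1)!×2 = 6227020800 - 958003200 = 5269017600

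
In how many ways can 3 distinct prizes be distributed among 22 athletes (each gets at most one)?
P(22,3) = 22!/(22-3)! = 9240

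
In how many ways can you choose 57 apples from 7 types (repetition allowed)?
C(57+7-1, 7-1) = C(63, 6) = 67945521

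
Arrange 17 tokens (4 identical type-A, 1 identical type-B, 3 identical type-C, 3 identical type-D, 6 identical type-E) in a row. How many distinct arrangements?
17! / (4! × 1! × 3! × 3! × 6!) = 571771200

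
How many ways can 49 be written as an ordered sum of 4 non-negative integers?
C(49+4-1, 4-1) = C(52, 3) = 22100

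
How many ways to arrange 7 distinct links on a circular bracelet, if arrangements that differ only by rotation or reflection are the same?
(7-1)!/2 = 720/2 = 360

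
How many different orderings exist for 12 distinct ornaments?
12! = 479001600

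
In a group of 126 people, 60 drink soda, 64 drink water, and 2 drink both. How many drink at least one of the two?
|A∪B| = |A| + |B| - |A∩B| = 60 + 64 - 2 = 122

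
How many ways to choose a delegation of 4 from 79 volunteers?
C(79,4) = 79!/(4!×75!) = 1502501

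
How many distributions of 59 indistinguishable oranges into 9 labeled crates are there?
C(59+9-1, 9-1) = C(67, 8) = 6522361560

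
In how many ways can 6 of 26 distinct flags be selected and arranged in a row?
P(26,6) = 26!/(26-6)! = 165765600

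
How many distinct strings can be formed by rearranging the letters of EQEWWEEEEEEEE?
13! / (1! × 2! × 10!) = 858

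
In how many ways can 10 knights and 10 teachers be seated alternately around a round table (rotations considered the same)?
Fix one of the knights: (10-1)! ways for the remaining knights, × 10! ways for the teachers = 362880 × 3628800 = 1316818944000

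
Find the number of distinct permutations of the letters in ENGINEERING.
11! / (3! × 3! × 2! × 2! × 1!) = 277200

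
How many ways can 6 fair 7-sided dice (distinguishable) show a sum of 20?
Coefficient of x^20 in (x + x² + ... + x^7)^6. By inclusion-exclusion on dice exceeding 7: Σ_j (-1)^j C(6,j)·C(20-1-7j, 5) = C(6,0)·C(19,5) - C(6,1)·C(12,5) + C(6,2)·C(5,5) = 1·11628 - 6·792 + 15·1 = 6891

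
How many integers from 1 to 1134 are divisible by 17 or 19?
⌊1134/17⌋ + ⌊1134/19⌋ - ⌊1134/323⌋ = 66 + 59 - 3 = 122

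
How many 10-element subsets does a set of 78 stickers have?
C(78,10) = 78!/(10!×68!) = 1258315963905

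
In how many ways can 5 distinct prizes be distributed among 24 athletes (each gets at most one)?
P(24,5) = 24!/(24-5)! = 5100480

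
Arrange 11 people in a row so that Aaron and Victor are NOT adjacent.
Total - adjacent = 11! - (11-1)!×2 = 39916800 - 7257600 = 32659200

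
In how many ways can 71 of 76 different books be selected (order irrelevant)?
C(76,71) = 76!/(71!×5!) = 18474840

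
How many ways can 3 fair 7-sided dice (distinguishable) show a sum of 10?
Coefficient of x^10 in (x + x² + ... + x^7)^3. By inclusion-exclusion on dice exceeding 7: Σ_j (-1)^j C(3,j)·C(10-1-7j, 2) = C(3,0)·C(9,2) - C(3,1)·C(2,2) = 1·36 - 3·1 = 33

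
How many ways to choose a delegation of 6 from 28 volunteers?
C(28,6) = 28!/(6!×22!) = 376740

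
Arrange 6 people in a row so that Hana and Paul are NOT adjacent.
Total - adjacent = 6! - (6-1)!×2 = 720 - 240 = 480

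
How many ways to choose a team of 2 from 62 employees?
C(62,2) = 62!/(2!×60!) = 1891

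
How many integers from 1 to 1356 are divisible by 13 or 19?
⌊1356/13⌋ + ⌊1356/19⌋ - ⌊1356/247⌋ = 104 + 71 - 5 = 170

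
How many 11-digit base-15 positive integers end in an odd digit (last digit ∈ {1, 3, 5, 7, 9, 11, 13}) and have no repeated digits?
Last∈{1,3,5,7,9,11,13}. Last=0: 0. Last nonzero: 7×13×P(13,9) = 23610787200. Total = 23610787200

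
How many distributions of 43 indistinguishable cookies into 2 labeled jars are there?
C(43+2-1, 2-1) = C(44, 1) = 44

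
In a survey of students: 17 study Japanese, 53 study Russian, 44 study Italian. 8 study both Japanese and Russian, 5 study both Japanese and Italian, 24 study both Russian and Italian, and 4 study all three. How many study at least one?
|A∪B∪C| = 17+53+44-8-5-24+4 = 81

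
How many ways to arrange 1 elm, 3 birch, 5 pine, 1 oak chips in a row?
10! / (1! × 3! × 5! × 1!) = 5040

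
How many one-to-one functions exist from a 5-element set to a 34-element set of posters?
P(34,5) = 34!/(34-5)! = 33390720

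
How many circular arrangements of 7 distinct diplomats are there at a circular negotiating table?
Circular: fix one position, arrange the rest. (7-1)! = 720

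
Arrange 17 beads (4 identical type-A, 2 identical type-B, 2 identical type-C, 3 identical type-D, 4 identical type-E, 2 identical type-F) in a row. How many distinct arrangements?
17! / (4! × 2! × 2! × 3! × 4! × 2!) = 12864852000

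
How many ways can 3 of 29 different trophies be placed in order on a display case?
P(29,3) = 29!/(29-3)! = 21924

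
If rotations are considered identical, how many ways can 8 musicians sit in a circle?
Circular: fix one position, arrange the rest. (8-1)! = 5040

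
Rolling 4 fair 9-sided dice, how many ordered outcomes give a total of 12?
Coefficient of x^12 in (x + x² + ... + x^9)^4. By inclusion-exclusion on dice exceeding 9: Σ_j (-1)^j C(4,j)·C(12-1-9j, 3) = C(4,0)·C(11,3) = 1·165 = 165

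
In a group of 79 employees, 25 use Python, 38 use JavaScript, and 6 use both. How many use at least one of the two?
|A∪B| = |A| + |B| - |A∩B| = 25 + 38 - 6 = 57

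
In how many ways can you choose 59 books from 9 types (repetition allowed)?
C(59+9-1, 9-1) = C(67, 8) = 6522361560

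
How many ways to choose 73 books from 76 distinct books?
C(76,73) = 76!/(73!×3!) = 70300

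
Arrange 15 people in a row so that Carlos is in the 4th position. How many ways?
Fix one position: (15-1)! = 87178291200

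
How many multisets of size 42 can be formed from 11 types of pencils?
C(42+11-1, 11-1) = C(52, 10) = 15820024220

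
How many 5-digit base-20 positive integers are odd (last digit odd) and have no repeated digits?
Last∈{1,3,5,7,9,11,13,15,17,19}. Last=0: 0. Last nonzero: 10×18×P(18,3) = 881280. Total = 881280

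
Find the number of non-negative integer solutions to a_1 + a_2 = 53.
C(53+2-1, 2-1) = C(54, 1) = 54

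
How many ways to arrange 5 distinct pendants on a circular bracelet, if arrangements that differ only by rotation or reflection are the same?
(5-1)!/2 = 24/2 = 12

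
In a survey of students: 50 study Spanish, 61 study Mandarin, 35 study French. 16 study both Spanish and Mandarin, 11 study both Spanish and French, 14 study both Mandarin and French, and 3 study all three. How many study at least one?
|A∪B∪C| = 50+61+35-16-11-14+3 = 108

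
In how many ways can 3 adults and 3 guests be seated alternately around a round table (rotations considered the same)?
Fix one of the adults: (3-1)! ways for the remaining adults, × 3! ways for the guests = 2 × 6 = 12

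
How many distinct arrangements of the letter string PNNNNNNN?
8! / (1! × 7!) = 8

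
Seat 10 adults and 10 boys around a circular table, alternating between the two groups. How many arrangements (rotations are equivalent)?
Fix one of the adults: (10-1)! ways for the remaining adults, × 10! ways for the boys = 362880 × 3628800 = 1316818944000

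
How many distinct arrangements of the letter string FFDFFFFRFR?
10! / (1! × 7! × 2!) = 360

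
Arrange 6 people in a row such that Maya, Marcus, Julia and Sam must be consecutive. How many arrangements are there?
Treat the 4 as one block: (6-4+1)! × 4! = 6 × 24 = 144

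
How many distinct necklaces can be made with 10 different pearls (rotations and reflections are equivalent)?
(10-1)!/2 = 362880/2 = 181440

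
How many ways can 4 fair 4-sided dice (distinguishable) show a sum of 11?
Coefficient of x^11 in (x + x² + ... + x^4)^4. By inclusion-exclusion on dice exceeding 4: Σ_j (-1)^j C(4,j)·C(11-1-4j, 3) = C(4,0)·C(10,3) - C(4,1)·C(6,3) = 1·120 - 4·20 = 40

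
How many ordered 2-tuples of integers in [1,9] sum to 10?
Coefficient of x^10 in (x + x² + ... + x^9)^2. By inclusion-exclusion on dice exceeding 9: Σ_j (-1)^j C(2,j)·C(10-1-9j, 1) = C(2,0)·C(9,1) = 1·9 = 9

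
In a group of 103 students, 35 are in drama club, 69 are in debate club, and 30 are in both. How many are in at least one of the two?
|A∪B| = |A| + |B| - |A∩B| = 35 + 69 - 30 = 74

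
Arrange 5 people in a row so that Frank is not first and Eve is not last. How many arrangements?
By inclusion-exclusion: 5! - 2×(5-1)! + (5-2)! = 120 - 48 + 6 = 78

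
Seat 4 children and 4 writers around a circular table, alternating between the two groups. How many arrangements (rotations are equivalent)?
Fix one of the children: (4-1)! ways for the remaining children, × 4! ways for the writers = 6 × 24 = 144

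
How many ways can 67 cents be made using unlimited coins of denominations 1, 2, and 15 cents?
Coefficient of x^67 in 1/(1-x^1) · 1/(1-x^2) · 1/(1-x^15). Case on j = number of 15-cent coins (j = 0..4); remainder r = 67 - 15j is made from {1,2} in ⌊r/2⌋+1 ways. r = 67, 52, 37, 22, 7 → 34 + 27 + 19 + 12 + 4 = 96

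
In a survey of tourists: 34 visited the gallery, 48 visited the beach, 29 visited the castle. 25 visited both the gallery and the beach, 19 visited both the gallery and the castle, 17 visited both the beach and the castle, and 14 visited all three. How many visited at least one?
|A∪B∪C| = 34+48+29-25-19-17+14 = 64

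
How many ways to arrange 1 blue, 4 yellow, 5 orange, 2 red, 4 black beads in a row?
16! / (1! × 4! × 5! × 2! × 4!) = 151351200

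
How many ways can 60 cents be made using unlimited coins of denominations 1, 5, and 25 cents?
Coefficient of x^60 in 1/(1-x^1) · 1/(1-x^5) · 1/(1-x^25). Case on j = number of 25-cent coins (j = 0..2); remainder r = 60 - 25j is made from {1,5} in ⌊r/5⌋+1 ways. r = 60, 35, 10 → 13 + 8 + 3 = 24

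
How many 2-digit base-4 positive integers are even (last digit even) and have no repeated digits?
Last∈{0,2}. Last=0: 3. Last nonzero: 1×2×P(2,0) = 2. Total = 5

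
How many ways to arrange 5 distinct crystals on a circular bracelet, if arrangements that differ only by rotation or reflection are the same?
(5-1)!/2 = 24/2 = 12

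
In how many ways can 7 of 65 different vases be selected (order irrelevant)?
C(65,7) = 65!/(7!×58!) = 696190560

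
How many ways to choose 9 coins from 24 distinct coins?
C(24,9) = 24!/(9!×15!) = 1307504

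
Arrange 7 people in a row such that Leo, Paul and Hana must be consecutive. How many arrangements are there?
Treat the 3 as one block: (7-3+1)! × 3! = 120 × 6 = 720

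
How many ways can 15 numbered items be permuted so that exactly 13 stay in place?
Choose the 13 fixed points C(15,13) = 105, derange the rest: !2 = Σ_{j=0}^{2} (-1)^j·2!/j! = 2 - 2 + 1 = 1. Product = 105 × 1 = 105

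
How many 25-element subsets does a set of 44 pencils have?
C(44,25) = 44!/(25!×19!) = 1408831480056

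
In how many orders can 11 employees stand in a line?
11! = 39916800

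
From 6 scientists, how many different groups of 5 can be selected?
C(6,5) = 6!/(5!×1!) = 6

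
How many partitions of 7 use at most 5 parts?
By conjugation, equals partitions of 7 into parts ≤ 5. Let r_j(i) = number of partitions of i into parts ≤ j, for i = 0..7. r_1(i) = 1 for all i; r_j(i) = r_{j-1}(i) + r_j(i-j). Rows j = 2..5: ≤2: 1 1 2 2 3 3 4 4; ≤3: 1 1 2 3 4 5 7 8; ≤4: 1 1 2 3 5 6 9 11; ≤5: 1 1 2 3 5 7 10 13. r_5(7) = 13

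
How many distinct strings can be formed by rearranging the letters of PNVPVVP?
7! / (1! × 3! × 3!) = 140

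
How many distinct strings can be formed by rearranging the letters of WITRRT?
6! / (1! × 2! × 2! × 1!) = 180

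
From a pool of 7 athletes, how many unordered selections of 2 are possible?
C(7,2) = 7!/(2!×5!) = 21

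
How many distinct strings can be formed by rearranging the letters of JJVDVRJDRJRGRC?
14! / (1! × 1! × 4! × 2! × 4! × 2!) = 37837800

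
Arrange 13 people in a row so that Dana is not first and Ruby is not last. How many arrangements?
By inclusion-exclusion: 13! - 2×(13-1)! + (13-2)! = 6227020800 - 958003200 + 39916800 = 5308934400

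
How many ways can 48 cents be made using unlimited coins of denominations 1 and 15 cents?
Coefficient of x^48 in 1/(1-x^1) · 1/(1-x^15). Use j coins of 15 for j = 0..⌊48/15⌋ = 3, the rest in 1s: 3 + 1 = 4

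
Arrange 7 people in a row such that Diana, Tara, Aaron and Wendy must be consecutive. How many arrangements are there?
Treat the 4 as one block: (7-4+1)! × 4! = 24 × 24 = 576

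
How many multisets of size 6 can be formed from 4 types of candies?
C(6+4-1, 4-1) = C(9, 3) = 84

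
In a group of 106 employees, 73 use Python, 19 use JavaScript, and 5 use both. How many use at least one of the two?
|A∪B| = |A| + |B| - |A∩B| = 73 + 19 - 5 = 87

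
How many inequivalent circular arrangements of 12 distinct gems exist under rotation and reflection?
(12-1)!/2 = 39916800/2 = 19958400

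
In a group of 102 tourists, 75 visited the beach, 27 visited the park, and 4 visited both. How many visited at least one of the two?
|A∪B| = |A| + |B| - |A∩B| = 75 + 27 - 4 = 98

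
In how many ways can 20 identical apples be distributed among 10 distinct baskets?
C(20+10-1, 10-1) = C(29, 9) = 10015005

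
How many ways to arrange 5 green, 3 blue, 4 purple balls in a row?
12! / (5! × 3! × 4!) = 27720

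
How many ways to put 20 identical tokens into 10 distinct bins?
C(20+10-1, 10-1) = C(29, 9) = 10015005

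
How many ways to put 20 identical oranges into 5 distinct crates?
C(20+5-1, 5-1) = C(24, 4) = 10626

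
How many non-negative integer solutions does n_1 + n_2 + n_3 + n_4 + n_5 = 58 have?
C(58+5-1, 5-1) = C(62, 4) = 557845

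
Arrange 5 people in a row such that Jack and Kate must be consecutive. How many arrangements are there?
Treat the 2 as one block: (5-2+1)! × 2! = 24 × 2 = 48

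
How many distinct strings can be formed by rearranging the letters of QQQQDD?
6! / (4! × 2!) = 15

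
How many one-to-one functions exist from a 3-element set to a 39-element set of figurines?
P(39,3) = 39!/(39-3)! = 54834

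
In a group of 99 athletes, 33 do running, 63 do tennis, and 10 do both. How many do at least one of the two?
|A∪B| = |A| + |B| - |A∩B| = 33 + 63 - 10 = 86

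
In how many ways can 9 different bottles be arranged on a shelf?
9! = 362880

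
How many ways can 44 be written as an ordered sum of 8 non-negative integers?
C(44+8-1, 8-1) = C(51, 7) = 115775100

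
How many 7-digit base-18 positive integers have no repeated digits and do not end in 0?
Last digit: 17 nonzero choices. First digit: 16 (nonzero, ≠last). Middle 5: P(16,5) = 524160. Total = 142571520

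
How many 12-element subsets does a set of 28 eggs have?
C(28,12) = 28!/(12!×16!) = 30421755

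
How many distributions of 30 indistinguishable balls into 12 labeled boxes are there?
C(30+12-1, 12-1) = C(41, 11) = 3159461968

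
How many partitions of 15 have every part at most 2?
Let r_j(i) = number of partitions of i into parts ≤ j, for i = 0..15. r_1(i) = 1 for all i; r_j(i) = r_{j-1}(i) + r_j(i-j). Rows j = 2..2: ≤2: 1 1 2 2 3 3 4 4 5 5 6 6 7 7 8 8. r_2(15) = 8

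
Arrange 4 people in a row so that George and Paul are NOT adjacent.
Total - adjacent = 4! - (4-1)!×2 = 24 - 12 = 12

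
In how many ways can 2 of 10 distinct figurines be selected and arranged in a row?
P(10,2) = 10!/(10-2)! = 90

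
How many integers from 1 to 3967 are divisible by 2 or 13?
⌊3967/2⌋ + ⌊3967/13⌋ - ⌊3967/26⌋ = 1983 + 305 - 152 = 2136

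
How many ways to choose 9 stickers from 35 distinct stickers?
C(35,9) = 35!/(9!×26!) = 70607460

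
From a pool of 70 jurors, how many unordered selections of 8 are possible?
C(70,8) = 70!/(8!×62!) = 9440350920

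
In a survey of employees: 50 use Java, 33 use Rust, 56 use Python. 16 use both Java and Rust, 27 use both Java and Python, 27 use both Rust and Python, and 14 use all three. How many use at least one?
|A∪B∪C| = 50+33+56-16-27-27+14 = 83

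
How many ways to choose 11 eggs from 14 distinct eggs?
C(14,11) = 14!/(11!×3!) = 364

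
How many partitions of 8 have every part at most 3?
Let r_j(i) = number of partitions of i into parts ≤ j, for i = 0..8. r_1(i) = 1 for all i; r_j(i) = r_{j-1}(i) + r_j(i-j). Rows j = 2..3: ≤2: 1 1 2 2 3 3 4 4 5; ≤3: 1 1 2 3 4 5 7 8 10. r_3(8) = 10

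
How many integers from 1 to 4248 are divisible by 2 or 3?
⌊4248/2⌋ + ⌊4248/3⌋ - ⌊4248/6⌋ = 2124 + 1416 - 708 = 2832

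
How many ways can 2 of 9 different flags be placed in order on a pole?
P(9,2) = 9!/(9-2)! = 72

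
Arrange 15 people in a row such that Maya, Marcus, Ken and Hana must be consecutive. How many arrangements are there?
Treat the 4 as one block: (15-4+1)! × 4! = 479001600 × 24 = 11496038400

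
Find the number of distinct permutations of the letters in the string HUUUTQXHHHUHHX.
14! / (1! × 6! × 1! × 2! × 4!) = 2522520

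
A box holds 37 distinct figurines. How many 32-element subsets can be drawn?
C(37,32) = 37!/(32!×5!) = 435897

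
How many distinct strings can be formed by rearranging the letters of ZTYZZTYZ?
8! / (2! × 2! × 4!) = 420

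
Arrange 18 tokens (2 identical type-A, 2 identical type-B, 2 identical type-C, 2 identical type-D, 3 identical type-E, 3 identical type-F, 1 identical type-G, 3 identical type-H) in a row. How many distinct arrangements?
18! / (2! × 2! × 2! × 2! × 3! × 3! × 1! × 3!) = 1852538688000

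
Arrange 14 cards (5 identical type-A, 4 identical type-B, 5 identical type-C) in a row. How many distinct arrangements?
14! / (5! × 4! × 5!) = 252252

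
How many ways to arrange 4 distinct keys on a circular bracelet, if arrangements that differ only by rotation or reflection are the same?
(4-1)!/2 = 6/2 = 3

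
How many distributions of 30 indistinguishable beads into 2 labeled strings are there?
C(30+2-1, 2-1) = C(31, 1) = 31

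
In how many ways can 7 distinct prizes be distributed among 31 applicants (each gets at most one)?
P(31,7) = 31!/(31-7)! = 13253058000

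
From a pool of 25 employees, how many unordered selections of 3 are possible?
C(25,3) = 25!/(3!×22!) = 2300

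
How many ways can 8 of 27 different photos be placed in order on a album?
P(27,8) = 27!/(27-8)! = 89513424000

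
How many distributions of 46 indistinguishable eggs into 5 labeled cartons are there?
C(46+5-1, 5-1) = C(50, 4) = 230300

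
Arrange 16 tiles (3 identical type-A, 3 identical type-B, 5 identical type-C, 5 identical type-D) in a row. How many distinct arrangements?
16! / (3! × 3! × 5! × 5!) = 40360320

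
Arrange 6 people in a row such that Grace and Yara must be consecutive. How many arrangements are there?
Treat the 2 as one block: (6-2+1)! × 2! = 120 × 2 = 240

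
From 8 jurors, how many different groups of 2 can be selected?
C(8,2) = 8!/(2!×6!) = 28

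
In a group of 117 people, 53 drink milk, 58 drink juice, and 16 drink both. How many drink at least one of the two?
|A∪B| = |A| + |B| - |A∩B| = 53 + 58 - 16 = 95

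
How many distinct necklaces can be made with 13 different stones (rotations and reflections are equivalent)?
(13-1)!/2 = 479001600/2 = 239500800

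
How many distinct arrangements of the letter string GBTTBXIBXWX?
11! / (1! × 2! × 1! × 3! × 1! × 3!) = 554400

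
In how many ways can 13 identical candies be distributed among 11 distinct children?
C(13+11-1, 11-1) = C(23, 10) = 1144066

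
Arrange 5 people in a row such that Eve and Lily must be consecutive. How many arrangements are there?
Treat the 2 as one block: (5-2+1)! × 2! = 24 × 2 = 48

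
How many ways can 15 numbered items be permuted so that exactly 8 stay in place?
Choose the 8 fixed points C(15,8) = 6435, derange the rest: !7 = Σ_{j=0}^{7} (-1)^j·7!/j! = 5040 - 5040 + 2520 - 840 + 210 - 42 + 7 - 1 = 1854. Product = 6435 × 1854 = 11930490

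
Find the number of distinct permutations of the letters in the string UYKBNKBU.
8! / (2! × 1! × 2! × 2! × 1!) = 5040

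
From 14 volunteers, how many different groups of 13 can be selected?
C(14,13) = 14!/(13!×1!) = 14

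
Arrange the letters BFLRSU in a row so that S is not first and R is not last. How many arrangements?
By inclusion-exclusion: 6! - 2×(6-1)! + (6-2)! = 720 - 240 + 24 = 504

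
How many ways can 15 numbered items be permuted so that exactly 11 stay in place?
Choose the 11 fixed points C(15,11) = 1365, derange the rest: !4 = Σ_{j=0}^{4} (-1)^j·4!/j! = 24 - 24 + 12 - 4 + 1 = 9. Product = 1365 × 9 = 12285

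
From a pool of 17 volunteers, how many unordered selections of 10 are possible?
C(17,10) = 17!/(10!×7!) = 19448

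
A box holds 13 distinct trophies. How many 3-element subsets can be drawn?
C(13,3) = 13!/(3!×10!) = 286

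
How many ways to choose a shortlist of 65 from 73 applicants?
C(73,65) = 73!/(65!×8!) = 13442126049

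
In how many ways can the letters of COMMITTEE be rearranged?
9! / (1! × 1! × 2! × 1! × 2! × 2!) = 45360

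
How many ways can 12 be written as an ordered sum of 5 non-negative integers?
C(12+5-1, 5-1) = C(16, 4) = 1820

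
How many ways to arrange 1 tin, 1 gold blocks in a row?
2! / (1! × 1!) = 2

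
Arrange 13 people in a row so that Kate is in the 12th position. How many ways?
Fix one position: (13-1)! = 479001600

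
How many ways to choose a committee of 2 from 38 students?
C(38,2) = 38!/(2!×36!) = 703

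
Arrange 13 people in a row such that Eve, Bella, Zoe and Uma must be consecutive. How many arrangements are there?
Treat the 4 as one block: (13-4+1)! × 4! = 3628800 × 24 = 87091200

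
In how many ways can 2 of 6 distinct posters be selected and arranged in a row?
P(6,2) = 6!/(6-2)! = 30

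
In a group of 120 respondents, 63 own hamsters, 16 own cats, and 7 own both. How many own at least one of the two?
|A∪B| = |A| + |B| - |A∩B| = 63 + 16 - 7 = 72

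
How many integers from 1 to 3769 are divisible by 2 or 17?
⌊3769/2⌋ + ⌊3769/17⌋ - ⌊3769/34⌋ = 1884 + 221 - 110 = 1995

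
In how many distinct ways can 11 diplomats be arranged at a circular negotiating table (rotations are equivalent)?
Circular: fix one position, arrange the rest. (11-1)! = 3628800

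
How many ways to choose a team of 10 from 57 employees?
C(57,10) = 57!/(10!×47!) = 43183019880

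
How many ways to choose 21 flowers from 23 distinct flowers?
C(23,21) = 23!/(21!×2!) = 253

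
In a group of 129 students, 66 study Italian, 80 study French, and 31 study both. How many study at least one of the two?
|A∪B| = |A| + |B| - |A∩B| = 66 + 80 - 31 = 115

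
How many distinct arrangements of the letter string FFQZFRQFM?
9! / (2! × 1! × 1! × 4! × 1!) = 7560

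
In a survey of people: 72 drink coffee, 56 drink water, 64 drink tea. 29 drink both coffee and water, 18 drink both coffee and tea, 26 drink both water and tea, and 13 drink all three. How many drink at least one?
|A∪B∪C| = 72+56+64-29-18-26+13 = 132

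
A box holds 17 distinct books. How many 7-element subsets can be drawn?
C(17,7) = 17!/(7!×10!) = 19448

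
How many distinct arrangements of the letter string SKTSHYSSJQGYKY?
14! / (4! × 1! × 1! × 2! × 3! × 1! × 1! × 1!) = 302702400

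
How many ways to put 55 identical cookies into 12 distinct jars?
C(55+12-1, 12-1) = C(66, 11) = 1074082795968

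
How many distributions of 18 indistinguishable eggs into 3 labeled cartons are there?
C(18+3-1, 3-1) = C(20, 2) = 190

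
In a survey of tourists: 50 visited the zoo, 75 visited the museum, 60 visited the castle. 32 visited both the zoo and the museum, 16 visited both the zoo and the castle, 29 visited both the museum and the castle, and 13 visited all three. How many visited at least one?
|A∪B∪C| = 50+75+60-32-16-29+13 = 121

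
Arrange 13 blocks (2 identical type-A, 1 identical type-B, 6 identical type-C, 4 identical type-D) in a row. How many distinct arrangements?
13! / (2! × 1! × 6! × 4!) = 180180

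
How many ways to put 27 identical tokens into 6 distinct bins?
C(27+6-1, 6-1) = C(32, 5) = 201376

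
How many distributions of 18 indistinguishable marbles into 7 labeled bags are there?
C(18+7-1, 7-1) = C(24, 6) = 134596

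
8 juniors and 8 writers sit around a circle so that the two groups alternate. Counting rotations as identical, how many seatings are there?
Fix one of the juniors: (8-1)! ways for the remaining juniors, × 8! ways for the writers = 5040 × 40320 = 203212800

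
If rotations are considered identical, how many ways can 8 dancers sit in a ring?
Circular: fix one position, arrange the rest. (8-1)! = 5040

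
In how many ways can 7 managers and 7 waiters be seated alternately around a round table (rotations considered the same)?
Fix one of the managers: (7-1)! ways for the remaining managers, × 7! ways for the waiters = 720 × 5040 = 3628800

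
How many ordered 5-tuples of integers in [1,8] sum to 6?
Coefficient of x^6 in (x + x² + ... + x^8)^5. By inclusion-exclusion on dice exceeding 8: Σ_j (-1)^j C(5,j)·C(6-1-8j, 4) = C(5,0)·C(5,4) = 1·5 = 5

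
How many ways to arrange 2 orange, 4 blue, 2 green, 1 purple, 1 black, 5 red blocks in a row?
15! / (2! × 4! × 2! × 1! × 1! × 5!) = 113513400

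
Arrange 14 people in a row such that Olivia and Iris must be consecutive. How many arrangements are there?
Treat the 2 as one block: (14-2+1)! × 2! = 6227020800 × 2 = 12454041600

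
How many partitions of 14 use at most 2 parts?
By conjugation, equals partitions of 14 into parts ≤ 2. Let r_j(i) = number of partitions of i into parts ≤ j, for i = 0..14. r_1(i) = 1 for all i; r_j(i) = r_{j-1}(i) + r_j(i-j). Rows j = 2..2: ≤2: 1 1 2 2 3 3 4 4 5 5 6 6 7 7 8. r_2(14) = 8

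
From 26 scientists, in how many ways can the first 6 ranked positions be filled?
P(26,6) = 26!/(26-6)! = 165765600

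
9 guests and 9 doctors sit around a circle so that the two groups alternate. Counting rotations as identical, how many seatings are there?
Fix one of the guests: (9-1)! ways for the remaining guests, × 9! ways for the doctors = 40320 × 362880 = 14631321600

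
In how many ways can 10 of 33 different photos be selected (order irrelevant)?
C(33,10) = 33!/(10!×23!) = 92561040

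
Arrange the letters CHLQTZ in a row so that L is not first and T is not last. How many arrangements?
By inclusion-exclusion: 6! - 2×(6-1)! + (6-2)! = 720 - 240 + 24 = 504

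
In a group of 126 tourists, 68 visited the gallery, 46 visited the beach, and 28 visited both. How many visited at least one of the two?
|A∪B| = |A| + |B| - |A∩B| = 68 + 46 - 28 = 86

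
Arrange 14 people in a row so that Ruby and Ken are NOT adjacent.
Total - adjacent = 14! - (14-1)!×2 = 87178291200 - 12454041600 = 74724249600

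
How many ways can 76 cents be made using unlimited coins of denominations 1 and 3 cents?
Coefficient of x^76 in 1/(1-x^1) · 1/(1-x^3). Use j coins of 3 for j = 0..⌊76/3⌋ = 25, the rest in 1s: 25 + 1 = 26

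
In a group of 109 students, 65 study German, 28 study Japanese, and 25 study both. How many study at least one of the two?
|A∪B| = |A| + |B| - |A∩B| = 65 + 28 - 25 = 68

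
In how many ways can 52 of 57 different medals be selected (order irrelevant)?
C(57,52) = 57!/(52!×5!) = 4187106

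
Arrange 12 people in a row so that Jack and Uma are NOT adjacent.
Total - adjacent = 12! - (12-1)!×2 = 479001600 - 79833600 = 399168000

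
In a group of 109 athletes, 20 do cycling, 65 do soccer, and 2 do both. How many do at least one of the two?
|A∪B| = |A| + |B| - |A∩B| = 20 + 65 - 2 = 83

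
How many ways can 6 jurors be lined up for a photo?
6! = 720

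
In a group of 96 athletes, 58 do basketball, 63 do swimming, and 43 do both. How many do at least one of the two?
|A∪B| = |A| + |B| - |A∩B| = 58 + 63 - 43 = 78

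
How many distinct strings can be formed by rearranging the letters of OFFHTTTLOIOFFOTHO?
17! / (4! × 1! × 2! × 4! × 1! × 5!) = 2572970400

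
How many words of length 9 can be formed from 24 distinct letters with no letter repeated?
P(24,9) = 24!/(24-9)! = 474467051520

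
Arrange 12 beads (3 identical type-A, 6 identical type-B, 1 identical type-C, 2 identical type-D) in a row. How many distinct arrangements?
12! / (3! × 6! × 1! × 2!) = 55440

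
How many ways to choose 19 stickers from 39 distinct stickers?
C(39,19) = 39!/(19!×20!) = 68923264410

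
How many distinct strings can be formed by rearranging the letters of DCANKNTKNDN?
11! / (1! × 1! × 2! × 4! × 2! × 1!) = 415800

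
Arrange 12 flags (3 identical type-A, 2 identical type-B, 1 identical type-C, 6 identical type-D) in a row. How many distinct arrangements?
12! / (3! × 2! × 1! × 6!) = 55440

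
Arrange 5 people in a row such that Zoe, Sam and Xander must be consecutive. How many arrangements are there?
Treat the 3 as one block: (5-3+1)! × 3! = 6 × 6 = 36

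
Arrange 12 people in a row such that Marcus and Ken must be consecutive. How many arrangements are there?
Treat the 2 as one block: (12-2+1)! × 2! = 39916800 × 2 = 79833600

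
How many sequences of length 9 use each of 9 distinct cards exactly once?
9! = 362880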